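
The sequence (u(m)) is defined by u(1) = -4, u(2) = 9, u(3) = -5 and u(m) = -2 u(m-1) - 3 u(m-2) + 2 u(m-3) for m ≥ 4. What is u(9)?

u(4) = -2·(-5) - 3·9 + 2·(-4) = -25
u(5) = -2·(-25) - 3·(-5) + 2·9 = 83
u(6) = -2·83 - 3·(-25) + 2·(-5) = -101
u(7) = -2·(-101) - 3·83 + 2·(-25) = -97
u(8) = -2·(-97) - 3·(-101) + 2·83 = 663
u(9) = -2·663 - 3·(-97) + 2·(-101) = -1237

-1237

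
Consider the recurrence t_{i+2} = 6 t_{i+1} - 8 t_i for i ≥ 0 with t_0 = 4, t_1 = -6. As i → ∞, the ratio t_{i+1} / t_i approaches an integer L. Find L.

4

The characteristic equation is r^2 - 6r + 8 = 0, which factors as (r - 4)(r - 2) = 0.
So the roots are 4 and 2. Since |4| > |2| and the coefficient of 4^i is non-zero, the ratio tends to 4.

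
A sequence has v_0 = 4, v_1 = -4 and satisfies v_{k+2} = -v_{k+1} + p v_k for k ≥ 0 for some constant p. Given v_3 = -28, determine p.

v_2 = 4 + 4p
v_3 = -4 - 8p
So -4 - 8p = -28, giving p = 3.

3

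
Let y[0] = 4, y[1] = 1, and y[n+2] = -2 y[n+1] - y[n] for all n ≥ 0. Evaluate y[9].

y[2] = -2·1 - 4 = -6
y[3] = -2·(-6) - 1 = 11
y[4] = -2·11 - (-6) = -16
y[5] = -2·(-16) - 11 = 21
y[6] = -2·21 - (-16) = -26
y[7] = -2·(-26) - 21 = 31
y[8] = -2·31 - (-26) = -36
y[9] = -2·(-36) - 31 = 41

41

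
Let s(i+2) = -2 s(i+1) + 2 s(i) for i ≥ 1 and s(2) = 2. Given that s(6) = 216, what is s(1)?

-4

Let s(1) = y.
s(3) = -4 + 2y
s(4) = 12 - 4y
s(5) = -32 + 12y
s(6) = 88 - 32y
So 88 - 32y = 216, giving y = -4.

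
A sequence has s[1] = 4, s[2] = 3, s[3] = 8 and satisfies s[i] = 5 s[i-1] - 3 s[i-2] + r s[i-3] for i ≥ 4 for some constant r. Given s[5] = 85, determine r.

s[4] = 31 + 4r
s[5] = 131 + 23r
So 131 + 23r = 85, giving r = -2.

-2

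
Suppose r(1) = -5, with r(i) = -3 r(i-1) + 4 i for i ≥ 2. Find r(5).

r(2) = -3*(-5) + 8 = 23
r(3) = -3*23 + 12 = -57
r(4) = -3*(-57) + 16 = 187
r(5) = -3*187 + 20 = -541

-541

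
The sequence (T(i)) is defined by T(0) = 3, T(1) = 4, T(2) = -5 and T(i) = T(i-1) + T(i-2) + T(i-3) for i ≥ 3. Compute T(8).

-1

T(3) = (-5) + 4 + 3 = 2
T(4) = 2 + (-5) + 4 = 1
T(5) = 1 + 2 + (-5) = -2
T(6) = (-2) + 1 + 2 = 1
T(7) = 1 + (-2) + 1 = 0
T(8) = 0 + 1 + (-2) = -1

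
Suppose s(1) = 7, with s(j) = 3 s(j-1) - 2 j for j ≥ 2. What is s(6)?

s(2) = 3·7 - 4 = 17
s(3) = 3·17 - 6 = 45
s(4) = 3·45 - 8 = 127
s(5) = 3·127 - 10 = 371
s(6) = 3·371 - 12 = 1101

1101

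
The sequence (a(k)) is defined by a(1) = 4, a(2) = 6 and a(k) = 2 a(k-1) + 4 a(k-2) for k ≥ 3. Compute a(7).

2816

a(3) = 2*6 + 4*4 = 28
a(4) = 2*28 + 4*6 = 80
a(5) = 2*80 + 4*28 = 272
a(6) = 2*272 + 4*80 = 864
a(7) = 2*864 + 4*272 = 2816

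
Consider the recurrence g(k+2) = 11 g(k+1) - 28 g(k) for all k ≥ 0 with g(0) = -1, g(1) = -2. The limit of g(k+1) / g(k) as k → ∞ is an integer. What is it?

7

The characteristic equation is r^2 - 11r + 28 = 0, which factors as (r - 7)(r - 4) = 0.
So the roots are 7 and 4. Since |7| > |4| and the coefficient of 7^k is non-zero, the ratio tends to 7.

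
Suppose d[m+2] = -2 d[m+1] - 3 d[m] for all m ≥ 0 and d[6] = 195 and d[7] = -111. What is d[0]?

Rearranging, d[m-2] = (d[m] + 2 d[m-1]) / -3.
d[5] = (-111 + 2·195) / -3 = 279/-3 = -93
d[4] = (195 + 2·(-93)) / -3 = 9/-3 = -3
d[3] = (-93 + 2·(-3)) / -3 = -99/-3 = 33
d[2] = (-3 + 2·33) / -3 = 63/-3 = -21
d[1] = (33 + 2·(-21)) / -3 = -9/-3 = 3
d[0] = (-21 + 2·3) / -3 = -15/-3 = 5

5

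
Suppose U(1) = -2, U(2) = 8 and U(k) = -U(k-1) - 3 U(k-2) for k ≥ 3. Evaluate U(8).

U(3) = -8 - 3·(-2) = -2
U(4) = -(-2) - 3·8 = -22
U(5) = -(-22) - 3·(-2) = 28
U(6) = -28 - 3·(-22) = 38
U(7) = -38 - 3·28 = -122
U(8) = -(-122) - 3·38 = 8

8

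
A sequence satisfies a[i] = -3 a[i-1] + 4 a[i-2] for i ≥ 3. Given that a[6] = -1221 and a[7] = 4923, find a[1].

Rearranging, a[i-2] = (a[i] + 3 a[i-1]) / 4.
a[5] = (4923 + 3(-1221)) / 4 = 1260/4 = 315
a[4] = (-1221 + 3(315)) / 4 = -276/4 = -69
a[3] = (315 + 3(-69)) / 4 = 108/4 = 27
a[2] = (-69 + 3(27)) / 4 = 12/4 = 3
a[1] = (27 + 3(3)) / 4 = 36/4 = 9

9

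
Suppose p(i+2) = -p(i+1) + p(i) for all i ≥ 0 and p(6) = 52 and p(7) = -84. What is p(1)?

Rearranging, p(i-2) = p(i) + p(i-1).
p(5) = -84 + 52 = -32
p(4) = 52 + (-32) = 20
p(3) = -32 + 20 = -12
p(2) = 20 + (-12) = 8
p(1) = -12 + 8 = -4

-4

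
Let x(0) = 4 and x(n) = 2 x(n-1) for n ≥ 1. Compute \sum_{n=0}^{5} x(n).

252

x(1) = 2(4) = 8
x(2) = 2(8) = 16
x(3) = 2(16) = 32
x(4) = 2(32) = 64
x(5) = 2(64) = 128
Sum = 4 + 8 + 16 + 32 + 64 + 128 = 252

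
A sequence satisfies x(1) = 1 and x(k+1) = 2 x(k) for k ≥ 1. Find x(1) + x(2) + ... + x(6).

63

x(2) = 2*1 = 2
x(3) = 2*2 = 4
x(4) = 2*4 = 8
x(5) = 2*8 = 16
x(6) = 2*16 = 32
Sum = 1 + 2 + 4 + 8 + 16 + 32 = 63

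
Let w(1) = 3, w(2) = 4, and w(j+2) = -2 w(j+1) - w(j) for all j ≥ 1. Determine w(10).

w(3) = -2*4 - 3 = -11
w(4) = -2*(-11) - 4 = 18
w(5) = -2*18 - (-11) = -25
w(6) = -2*(-25) - 18 = 32
w(7) = -2*32 - (-25) = -39
w(8) = -2*(-39) - 32 = 46
w(9) = -2*46 - (-39) = -53
w(10) = -2*(-53) - 46 = 60

60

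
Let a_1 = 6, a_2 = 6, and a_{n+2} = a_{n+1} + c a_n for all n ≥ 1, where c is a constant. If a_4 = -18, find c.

a_3 = 6 + 6c
a_4 = 6 + 12c
So 6 + 12c = -18, giving c = -2.

-2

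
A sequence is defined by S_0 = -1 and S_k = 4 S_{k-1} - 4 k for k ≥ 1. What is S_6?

-11368

S_1 = 4*(-1) - 4 = -8
S_2 = 4*(-8) - 8 = -40
S_3 = 4*(-40) - 12 = -172
S_4 = 4*(-172) - 16 = -704
S_5 = 4*(-704) - 20 = -2836
S_6 = 4*(-2836) - 24 = -11368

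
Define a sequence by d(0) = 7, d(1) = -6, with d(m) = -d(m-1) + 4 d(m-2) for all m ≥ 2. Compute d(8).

7714

d(2) = -(-6) + 4(7) = 34
d(3) = -34 + 4(-6) = -58
d(4) = -(-58) + 4(34) = 194
d(5) = -194 + 4(-58) = -426
d(6) = -(-426) + 4(194) = 1202
d(7) = -1202 + 4(-426) = -2906
d(8) = -(-2906) + 4(1202) = 7714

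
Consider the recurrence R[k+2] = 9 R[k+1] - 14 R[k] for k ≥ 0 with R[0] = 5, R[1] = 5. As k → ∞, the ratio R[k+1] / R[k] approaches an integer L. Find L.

7

The characteristic equation is r^2 - 9r + 14 = 0, which factors as (r - 7)(r - 2) = 0.
So the roots are 7 and 2. Since |7| > |2| and the coefficient of 7^k is non-zero, the ratio tends to 7.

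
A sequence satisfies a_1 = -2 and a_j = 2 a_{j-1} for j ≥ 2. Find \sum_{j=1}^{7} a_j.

a_2 = 2(-2) = -4
a_3 = 2(-4) = -8
a_4 = 2(-8) = -16
a_5 = 2(-16) = -32
a_6 = 2(-32) = -64
a_7 = 2(-64) = -128
Sum = (-2) + (-4) + (-8) + (-16) + (-32) + (-64) + (-128) = -254

-254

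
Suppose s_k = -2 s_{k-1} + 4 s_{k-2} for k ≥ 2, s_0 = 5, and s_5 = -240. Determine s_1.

Let s_1 = v.
s_2 = 20 - 2v
s_3 = -40 + 8v
s_4 = 160 - 24v
s_5 = -480 + 80v
So -480 + 80v = -240, giving v = 3.

3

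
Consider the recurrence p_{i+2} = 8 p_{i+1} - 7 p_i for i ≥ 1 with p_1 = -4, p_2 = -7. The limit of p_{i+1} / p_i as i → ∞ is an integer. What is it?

7

The characteristic equation is r^2 - 8r + 7 = 0, which factors as (r - 7)(r - 1) = 0.
So the roots are 7 and 1. Since |7| > |1| and the coefficient of 7^i is non-zero, the ratio tends to 7.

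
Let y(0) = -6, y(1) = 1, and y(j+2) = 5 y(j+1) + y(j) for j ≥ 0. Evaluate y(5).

y(2) = 5·1 + (-6) = -1
y(3) = 5·(-1) + 1 = -4
y(4) = 5·(-4) + (-1) = -21
y(5) = 5·(-21) + (-4) = -109

-109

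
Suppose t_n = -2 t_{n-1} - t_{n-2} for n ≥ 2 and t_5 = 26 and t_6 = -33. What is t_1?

-2

Rearranging, t_{n-2} = -(t_n + 2 t_{n-1}).
t_4 = -(-33 + 2·26) = -19
t_3 = -(26 + 2·(-19)) = 12
t_2 = -(-19 + 2·12) = -5
t_1 = -(12 + 2·(-5)) = -2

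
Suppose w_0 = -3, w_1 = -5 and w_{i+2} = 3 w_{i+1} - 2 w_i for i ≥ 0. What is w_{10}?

w_2 = 3(-5) - 2(-3) = -9
w_3 = 3(-9) - 2(-5) = -17
w_4 = 3(-17) - 2(-9) = -33
w_5 = 3(-33) - 2(-17) = -65
w_6 = 3(-65) - 2(-33) = -129
w_7 = 3(-129) - 2(-65) = -257
w_8 = 3(-257) - 2(-129) = -513
w_9 = 3(-513) - 2(-257) = -1025
w_{10} = 3(-1025) - 2(-513) = -2049

-2049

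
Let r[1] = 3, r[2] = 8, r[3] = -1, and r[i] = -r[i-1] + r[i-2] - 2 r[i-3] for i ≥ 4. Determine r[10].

435

r[4] = -(-1) + 8 - 2·3 = 3
r[5] = -3 + (-1) - 2·8 = -20
r[6] = -(-20) + 3 - 2·(-1) = 25
r[7] = -25 + (-20) - 2·3 = -51
r[8] = -(-51) + 25 - 2·(-20) = 116
r[9] = -116 + (-51) - 2·25 = -217
r[10] = -(-217) + 116 - 2·(-51) = 435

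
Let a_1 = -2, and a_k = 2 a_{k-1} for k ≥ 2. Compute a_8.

-256

a_2 = 2·(-2) = -4
a_3 = 2·(-4) = -8
a_4 = 2·(-8) = -16
a_5 = 2·(-16) = -32
a_6 = 2·(-32) = -64
a_7 = 2·(-64) = -128
a_8 = 2·(-128) = -256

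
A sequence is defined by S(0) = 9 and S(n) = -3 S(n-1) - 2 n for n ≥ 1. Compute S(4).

S(1) = -3(9) - 2 = -29
S(2) = -3(-29) - 4 = 83
S(3) = -3(83) - 6 = -255
S(4) = -3(-255) - 8 = 757

757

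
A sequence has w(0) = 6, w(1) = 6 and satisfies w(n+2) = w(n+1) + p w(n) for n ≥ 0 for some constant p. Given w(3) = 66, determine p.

w(2) = 6 + 6p
w(3) = 6 + 12p
So 6 + 12p = 66, giving p = 5.

5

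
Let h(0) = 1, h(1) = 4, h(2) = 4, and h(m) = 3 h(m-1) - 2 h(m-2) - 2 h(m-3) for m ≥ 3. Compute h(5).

h(3) = 3·4 - 2·4 - 2·1 = 2
h(4) = 3·2 - 2·4 - 2·4 = -10
h(5) = 3·(-10) - 2·2 - 2·4 = -42

-42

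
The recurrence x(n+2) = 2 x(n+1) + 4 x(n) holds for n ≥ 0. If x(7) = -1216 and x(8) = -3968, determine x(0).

-2

Rearranging, x(n-2) = (x(n) - 2 x(n-1)) / 4.
x(6) = (-3968 - 2(-1216)) / 4 = -1536/4 = -384
x(5) = (-1216 - 2(-384)) / 4 = -448/4 = -112
x(4) = (-384 - 2(-112)) / 4 = -160/4 = -40
x(3) = (-112 - 2(-40)) / 4 = -32/4 = -8
x(2) = (-40 - 2(-8)) / 4 = -24/4 = -6
x(1) = (-8 - 2(-6)) / 4 = 4/4 = 1
x(0) = (-6 - 2(1)) / 4 = -8/4 = -2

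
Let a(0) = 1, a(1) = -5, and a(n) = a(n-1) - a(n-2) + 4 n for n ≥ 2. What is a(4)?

a(2) = (-5) - 1 + 8 = 2
a(3) = 2 - (-5) + 12 = 19
a(4) = 19 - 2 + 16 = 33

33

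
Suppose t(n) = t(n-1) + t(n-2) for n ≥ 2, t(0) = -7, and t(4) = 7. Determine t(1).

Let t(1) = x.
t(2) = -7 + x
t(3) = -7 + 2x
t(4) = -14 + 3x
So -14 + 3x = 7, giving x = 7.

7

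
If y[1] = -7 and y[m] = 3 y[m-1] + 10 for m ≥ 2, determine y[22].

The fixed point is 10/(1 - 3) = -5, so y[m] + 5 = 3(y[m-1] + 5).
Hence y[m] = -2·3^{m-1} - 5.
y[22] = -2·3^{21} - 5 = -2·10460353203 - 5 = -20920706411.

-20920706411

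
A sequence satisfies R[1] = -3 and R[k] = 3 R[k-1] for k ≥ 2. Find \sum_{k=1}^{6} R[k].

R[2] = 3(-3) = -9
R[3] = 3(-9) = -27
R[4] = 3(-27) = -81
R[5] = 3(-81) = -243
R[6] = 3(-243) = -729
Sum = (-3) + (-9) + (-27) + (-81) + (-243) + (-729) = -1092

-1092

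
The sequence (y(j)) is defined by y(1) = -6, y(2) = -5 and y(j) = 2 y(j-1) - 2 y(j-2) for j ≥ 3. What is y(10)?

-80

y(3) = 2·(-5) - 2·(-6) = 2
y(4) = 2·2 - 2·(-5) = 14
y(5) = 2·14 - 2·2 = 24
y(6) = 2·24 - 2·14 = 20
y(7) = 2·20 - 2·24 = -8
y(8) = 2·(-8) - 2·20 = -56
y(9) = 2·(-56) - 2·(-8) = -96
y(10) = 2·(-96) - 2·(-56) = -80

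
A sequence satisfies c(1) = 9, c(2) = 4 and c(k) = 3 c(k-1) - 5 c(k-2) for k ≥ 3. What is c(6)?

c(3) = 3·4 - 5·9 = -33
c(4) = 3·(-33) - 5·4 = -119
c(5) = 3·(-119) - 5·(-33) = -192
c(6) = 3·(-192) - 5·(-119) = 19

19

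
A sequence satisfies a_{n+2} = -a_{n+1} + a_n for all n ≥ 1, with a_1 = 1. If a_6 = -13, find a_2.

-2

Let a_2 = y.
a_3 = 1 - y
a_4 = -1 + 2y
a_5 = 2 - 3y
a_6 = -3 + 5y
So -3 + 5y = -13, giving y = -2.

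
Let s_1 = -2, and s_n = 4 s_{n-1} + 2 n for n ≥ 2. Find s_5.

s_2 = 4·(-2) + 4 = -4
s_3 = 4·(-4) + 6 = -10
s_4 = 4·(-10) + 8 = -32
s_5 = 4·(-32) + 10 = -118

-118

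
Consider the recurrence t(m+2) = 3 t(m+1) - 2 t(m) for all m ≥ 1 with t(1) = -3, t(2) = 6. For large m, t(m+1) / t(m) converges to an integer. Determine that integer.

The characteristic equation is r^2 - 3r + 2 = 0, which factors as (r - 2)(r - 1) = 0.
So the roots are 2 and 1. Since |2| > |1| and the coefficient of 2^m is non-zero, the ratio tends to 2.

2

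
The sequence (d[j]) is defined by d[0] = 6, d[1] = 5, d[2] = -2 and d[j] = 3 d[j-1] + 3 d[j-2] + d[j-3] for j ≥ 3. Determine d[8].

9946

d[3] = 3*(-2) + 3*5 + 6 = 15
d[4] = 3*15 + 3*(-2) + 5 = 44
d[5] = 3*44 + 3*15 + (-2) = 175
d[6] = 3*175 + 3*44 + 15 = 672
d[7] = 3*672 + 3*175 + 44 = 2585
d[8] = 3*2585 + 3*672 + 175 = 9946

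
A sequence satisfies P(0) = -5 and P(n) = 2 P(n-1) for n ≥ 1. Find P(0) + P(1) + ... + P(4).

P(1) = 2(-5) = -10
P(2) = 2(-10) = -20
P(3) = 2(-20) = -40
P(4) = 2(-40) = -80
Sum = (-5) + (-10) + (-20) + (-40) + (-80) = -155

-155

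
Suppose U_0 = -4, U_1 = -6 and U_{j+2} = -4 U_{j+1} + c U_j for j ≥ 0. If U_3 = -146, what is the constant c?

U_2 = 24 - 4c
U_3 = -96 + 10c
So -96 + 10c = -146, giving c = -5.

-5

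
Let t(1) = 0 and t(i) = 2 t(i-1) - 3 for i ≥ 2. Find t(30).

-1610612733

The fixed point is -3/(1 - 2) = 3, so t(i) - 3 = 2(t(i-1) - 3).
Hence t(i) = -3·2^{i-1} + 3.
t(30) = -3·2^{29} + 3 = -3·536870912 + 3 = -1610612733.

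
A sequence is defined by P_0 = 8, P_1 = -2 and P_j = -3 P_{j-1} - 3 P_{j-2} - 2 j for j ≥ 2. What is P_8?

566

P_2 = -3·(-2) - 3·8 - 4 = -22
P_3 = -3·(-22) - 3·(-2) - 6 = 66
P_4 = -3·66 - 3·(-22) - 8 = -140
P_5 = -3·(-140) - 3·66 - 10 = 212
P_6 = -3·212 - 3·(-140) - 12 = -228
P_7 = -3·(-228) - 3·212 - 14 = 34
P_8 = -3·34 - 3·(-228) - 16 = 566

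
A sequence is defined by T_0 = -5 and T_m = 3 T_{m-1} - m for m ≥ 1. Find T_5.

T_1 = 3*(-5) - 1 = -16
T_2 = 3*(-16) - 2 = -50
T_3 = 3*(-50) - 3 = -153
T_4 = 3*(-153) - 4 = -463
T_5 = 3*(-463) - 5 = -1394

-1394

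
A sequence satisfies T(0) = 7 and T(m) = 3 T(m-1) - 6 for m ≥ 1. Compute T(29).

The fixed point is -6/(1 - 3) = 3, so T(m) - 3 = 3(T(m-1) - 3).
Hence T(m) = 4·3^m + 3.
T(29) = 4·3^{29} + 3 = 4·68630377364883 + 3 = 274521509459535.

274521509459535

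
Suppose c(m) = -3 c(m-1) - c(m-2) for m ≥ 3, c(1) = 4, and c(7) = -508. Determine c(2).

2

Let c(2) = z.
c(3) = -4 - 3z
c(4) = 12 + 8z
c(5) = -32 - 21z
c(6) = 84 + 55z
c(7) = -220 - 144z
So -220 - 144z = -508, giving z = 2.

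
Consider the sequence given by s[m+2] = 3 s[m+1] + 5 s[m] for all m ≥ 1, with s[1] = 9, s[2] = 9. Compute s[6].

s[3] = 3*9 + 5*9 = 72
s[4] = 3*72 + 5*9 = 261
s[5] = 3*261 + 5*72 = 1143
s[6] = 3*1143 + 5*261 = 4734

4734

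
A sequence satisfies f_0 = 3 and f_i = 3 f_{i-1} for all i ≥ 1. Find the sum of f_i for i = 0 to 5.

1092

f_1 = 3(3) = 9
f_2 = 3(9) = 27
f_3 = 3(27) = 81
f_4 = 3(81) = 243
f_5 = 3(243) = 729
Sum = 3 + 9 + 27 + 81 + 243 + 729 = 1092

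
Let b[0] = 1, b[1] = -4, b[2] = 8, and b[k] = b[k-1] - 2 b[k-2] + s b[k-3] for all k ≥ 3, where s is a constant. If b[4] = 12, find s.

-4

b[3] = 16 + s
b[4] = -3s
So -3s = 12, giving s = -4.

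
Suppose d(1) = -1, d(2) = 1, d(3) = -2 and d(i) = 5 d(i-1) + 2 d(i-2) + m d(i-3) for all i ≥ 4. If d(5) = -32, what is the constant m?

-3

d(4) = -8 - m
d(5) = -44 - 4m
So -44 - 4m = -32, giving m = -3.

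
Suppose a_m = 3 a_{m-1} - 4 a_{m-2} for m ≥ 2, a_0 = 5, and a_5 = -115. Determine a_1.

5

Let a_1 = x.
a_2 = -20 + 3x
a_3 = -60 + 5x
a_4 = -100 + 3x
a_5 = -60 - 11x
So -60 - 11x = -115, giving x = 5.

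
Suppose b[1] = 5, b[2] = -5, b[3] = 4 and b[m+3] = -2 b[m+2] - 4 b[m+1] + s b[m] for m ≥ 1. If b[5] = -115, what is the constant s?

b[4] = 12 + 5s
b[5] = -40 - 15s
So -40 - 15s = -115, giving s = 5.

5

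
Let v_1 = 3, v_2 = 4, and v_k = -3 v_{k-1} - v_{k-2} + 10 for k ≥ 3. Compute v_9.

v_3 = -3(4) - 3 + 10 = -5
v_4 = -3(-5) - 4 + 10 = 21
v_5 = -3(21) - (-5) + 10 = -48
v_6 = -3(-48) - 21 + 10 = 133
v_7 = -3(133) - (-48) + 10 = -341
v_8 = -3(-341) - 133 + 10 = 900
v_9 = -3(900) - (-341) + 10 = -2349

-2349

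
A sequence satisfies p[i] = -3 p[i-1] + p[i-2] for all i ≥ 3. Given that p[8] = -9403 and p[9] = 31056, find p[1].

Rearranging, p[i-2] = p[i] + 3 p[i-1].
p[7] = 31056 + 3·(-9403) = 2847
p[6] = -9403 + 3·2847 = -862
p[5] = 2847 + 3·(-862) = 261
p[4] = -862 + 3·261 = -79
p[3] = 261 + 3·(-79) = 24
p[2] = -79 + 3·24 = -7
p[1] = 24 + 3·(-7) = 3

3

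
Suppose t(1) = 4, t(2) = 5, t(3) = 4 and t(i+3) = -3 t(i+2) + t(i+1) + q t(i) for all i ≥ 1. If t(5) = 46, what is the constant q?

t(4) = -7 + 4q
t(5) = 25 - 7q
So 25 - 7q = 46, giving q = -3.

-3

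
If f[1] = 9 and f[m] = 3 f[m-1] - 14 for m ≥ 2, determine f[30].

The fixed point is -14/(1 - 3) = 7, so f[m] - 7 = 3(f[m-1] - 7).
Hence f[m] = 2·3^{m-1} + 7.
f[30] = 2·3^{29} + 7 = 2·68630377364883 + 7 = 137260754729773.

137260754729773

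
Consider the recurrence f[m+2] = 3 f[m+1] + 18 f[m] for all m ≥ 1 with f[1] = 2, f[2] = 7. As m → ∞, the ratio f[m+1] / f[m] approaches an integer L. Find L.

6

The characteristic equation is r^2 - 3r - 18 = 0, which factors as (r - 6)(r + 3) = 0.
So the roots are 6 and -3. Since |6| > |-3| and the coefficient of 6^m is non-zero, the ratio tends to 6.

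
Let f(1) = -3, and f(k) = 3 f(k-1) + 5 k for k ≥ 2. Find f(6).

771

f(2) = 3*(-3) + 10 = 1
f(3) = 3*1 + 15 = 18
f(4) = 3*18 + 20 = 74
f(5) = 3*74 + 25 = 247
f(6) = 3*247 + 30 = 771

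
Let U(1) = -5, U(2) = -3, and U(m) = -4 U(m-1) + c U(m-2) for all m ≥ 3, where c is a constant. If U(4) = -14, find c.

2

U(3) = 12 - 5c
U(4) = -48 + 17c
So -48 + 17c = -14, giving c = 2.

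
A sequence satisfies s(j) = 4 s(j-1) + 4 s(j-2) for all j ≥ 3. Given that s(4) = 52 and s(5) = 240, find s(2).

5

Rearranging, s(j-2) = (s(j) - 4 s(j-1)) / 4.
s(3) = (240 - 4·52) / 4 = 32/4 = 8
s(2) = (52 - 4·8) / 4 = 20/4 = 5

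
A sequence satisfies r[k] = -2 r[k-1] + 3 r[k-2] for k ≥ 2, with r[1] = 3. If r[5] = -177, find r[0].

6

Let r[0] = y.
r[2] = -6 + 3y
r[3] = 21 - 6y
r[4] = -60 + 21y
r[5] = 183 - 60y
So 183 - 60y = -177, giving y = 6.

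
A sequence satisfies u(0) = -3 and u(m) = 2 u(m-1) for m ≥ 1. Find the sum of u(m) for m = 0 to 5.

u(1) = 2·(-3) = -6
u(2) = 2·(-6) = -12
u(3) = 2·(-12) = -24
u(4) = 2·(-24) = -48
u(5) = 2·(-48) = -96
Sum = (-3) + (-6) + (-12) + (-24) + (-48) + (-96) = -189

-189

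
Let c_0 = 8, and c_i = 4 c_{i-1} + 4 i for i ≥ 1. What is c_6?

40040

c_1 = 4*8 + 4 = 36
c_2 = 4*36 + 8 = 152
c_3 = 4*152 + 12 = 620
c_4 = 4*620 + 16 = 2496
c_5 = 4*2496 + 20 = 10004
c_6 = 4*10004 + 24 = 40040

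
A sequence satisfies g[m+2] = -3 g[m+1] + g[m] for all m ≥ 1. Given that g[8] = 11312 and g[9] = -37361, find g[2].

8

Rearranging, g[m-2] = g[m] + 3 g[m-1].
g[7] = -37361 + 3·11312 = -3425
g[6] = 11312 + 3·(-3425) = 1037
g[5] = -3425 + 3·1037 = -314
g[4] = 1037 + 3·(-314) = 95
g[3] = -314 + 3·95 = -29
g[2] = 95 + 3·(-29) = 8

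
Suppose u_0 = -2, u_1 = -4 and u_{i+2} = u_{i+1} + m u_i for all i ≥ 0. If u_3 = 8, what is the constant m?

u_2 = -4 - 2m
u_3 = -4 - 6m
So -4 - 6m = 8, giving m = -2.

-2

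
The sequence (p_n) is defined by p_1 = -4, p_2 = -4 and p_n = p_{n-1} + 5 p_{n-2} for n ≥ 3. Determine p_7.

p_3 = (-4) + 5(-4) = -24
p_4 = (-24) + 5(-4) = -44
p_5 = (-44) + 5(-24) = -164
p_6 = (-164) + 5(-44) = -384
p_7 = (-384) + 5(-164) = -1204

-1204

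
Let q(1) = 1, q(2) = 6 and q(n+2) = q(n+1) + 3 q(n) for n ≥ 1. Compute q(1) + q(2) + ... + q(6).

q(3) = 6 + 3·1 = 9
q(4) = 9 + 3·6 = 27
q(5) = 27 + 3·9 = 54
q(6) = 54 + 3·27 = 135
Sum = 1 + 6 + 9 + 27 + 54 + 135 = 232

232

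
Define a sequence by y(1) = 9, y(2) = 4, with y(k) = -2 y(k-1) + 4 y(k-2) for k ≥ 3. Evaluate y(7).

y(3) = -2·4 + 4·9 = 28
y(4) = -2·28 + 4·4 = -40
y(5) = -2·(-40) + 4·28 = 192
y(6) = -2·192 + 4·(-40) = -544
y(7) = -2·(-544) + 4·192 = 1856

1856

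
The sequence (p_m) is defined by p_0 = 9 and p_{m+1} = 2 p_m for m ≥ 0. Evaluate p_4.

144

p_1 = 2(9) = 18
p_2 = 2(18) = 36
p_3 = 2(36) = 72
p_4 = 2(72) = 144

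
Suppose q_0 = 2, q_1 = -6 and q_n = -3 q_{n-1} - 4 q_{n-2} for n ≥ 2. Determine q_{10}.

3082

q_2 = -3*(-6) - 4*2 = 10
q_3 = -3*10 - 4*(-6) = -6
q_4 = -3*(-6) - 4*10 = -22
q_5 = -3*(-22) - 4*(-6) = 90
q_6 = -3*90 - 4*(-22) = -182
q_7 = -3*(-182) - 4*90 = 186
q_8 = -3*186 - 4*(-182) = 170
q_9 = -3*170 - 4*186 = -1254
q_{10} = -3*(-1254) - 4*170 = 3082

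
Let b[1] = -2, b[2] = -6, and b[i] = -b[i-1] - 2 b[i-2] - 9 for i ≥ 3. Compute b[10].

b[3] = -(-6) - 2*(-2) - 9 = 1
b[4] = -1 - 2*(-6) - 9 = 2
b[5] = -2 - 2*1 - 9 = -13
b[6] = -(-13) - 2*2 - 9 = 0
b[7] = -0 - 2*(-13) - 9 = 17
b[8] = -17 - 2*0 - 9 = -26
b[9] = -(-26) - 2*17 - 9 = -17
b[10] = -(-17) - 2*(-26) - 9 = 60

60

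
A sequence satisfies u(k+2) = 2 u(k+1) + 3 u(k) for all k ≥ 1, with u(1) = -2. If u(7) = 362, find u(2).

Let u(2) = v.
u(3) = -6 + 2v
u(4) = -12 + 7v
u(5) = -42 + 20v
u(6) = -120 + 61v
u(7) = -366 + 182v
So -366 + 182v = 362, giving v = 4.

4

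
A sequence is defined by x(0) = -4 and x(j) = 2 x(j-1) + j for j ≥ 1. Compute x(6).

-136

x(1) = 2·(-4) + 1 = -7
x(2) = 2·(-7) + 2 = -12
x(3) = 2·(-12) + 3 = -21
x(4) = 2·(-21) + 4 = -38
x(5) = 2·(-38) + 5 = -71
x(6) = 2·(-71) + 6 = -136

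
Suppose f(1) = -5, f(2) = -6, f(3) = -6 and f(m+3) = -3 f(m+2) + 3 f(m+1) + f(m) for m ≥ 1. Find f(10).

f(4) = -3*(-6) + 3*(-6) + (-5) = -5
f(5) = -3*(-5) + 3*(-6) + (-6) = -9
f(6) = -3*(-9) + 3*(-5) + (-6) = 6
f(7) = -3*6 + 3*(-9) + (-5) = -50
f(8) = -3*(-50) + 3*6 + (-9) = 159
f(9) = -3*159 + 3*(-50) + 6 = -621
f(10) = -3*(-621) + 3*159 + (-50) = 2290

2290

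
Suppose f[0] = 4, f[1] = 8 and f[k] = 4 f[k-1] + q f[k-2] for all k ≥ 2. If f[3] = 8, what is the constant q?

-5

f[2] = 32 + 4q
f[3] = 128 + 24q
So 128 + 24q = 8, giving q = -5.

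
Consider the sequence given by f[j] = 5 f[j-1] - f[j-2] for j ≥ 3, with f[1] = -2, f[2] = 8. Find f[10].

f[3] = 5·8 - (-2) = 42
f[4] = 5·42 - 8 = 202
f[5] = 5·202 - 42 = 968
f[6] = 5·968 - 202 = 4638
f[7] = 5·4638 - 968 = 22222
f[8] = 5·22222 - 4638 = 106472
f[9] = 5·106472 - 22222 = 510138
f[10] = 5·510138 - 106472 = 2444218

2444218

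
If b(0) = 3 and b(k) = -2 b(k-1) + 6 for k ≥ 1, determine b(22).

The fixed point is 6/(1 + 2) = 2, so b(k) - 2 = -2(b(k-1) - 2).
Hence b(k) = 1·(-2)^k + 2.
b(22) = 1·(-2)^{22} + 2 = 1·4194304 + 2 = 4194306.

4194306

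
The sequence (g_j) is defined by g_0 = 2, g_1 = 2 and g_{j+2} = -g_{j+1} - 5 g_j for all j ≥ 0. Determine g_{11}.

16172

g_2 = -2 - 5*2 = -12
g_3 = -(-12) - 5*2 = 2
g_4 = -2 - 5*(-12) = 58
g_5 = -58 - 5*2 = -68
g_6 = -(-68) - 5*58 = -222
g_7 = -(-222) - 5*(-68) = 562
g_8 = -562 - 5*(-222) = 548
g_9 = -548 - 5*562 = -3358
g_{10} = -(-3358) - 5*548 = 618
g_{11} = -618 - 5*(-3358) = 16172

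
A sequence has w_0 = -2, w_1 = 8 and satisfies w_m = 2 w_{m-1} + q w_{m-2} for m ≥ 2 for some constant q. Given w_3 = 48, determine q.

w_2 = 16 - 2q
w_3 = 32 + 4q
So 32 + 4q = 48, giving q = 4.

4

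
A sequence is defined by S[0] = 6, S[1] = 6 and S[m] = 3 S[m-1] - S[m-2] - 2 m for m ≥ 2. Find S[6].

82

S[2] = 3*6 - 6 - 4 = 8
S[3] = 3*8 - 6 - 6 = 12
S[4] = 3*12 - 8 - 8 = 20
S[5] = 3*20 - 12 - 10 = 38
S[6] = 3*38 - 20 - 12 = 82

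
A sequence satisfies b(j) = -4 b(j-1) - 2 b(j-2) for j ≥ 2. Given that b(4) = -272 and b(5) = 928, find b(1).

Rearranging, b(j-2) = (b(j) + 4 b(j-1)) / -2.
b(3) = (928 + 4(-272)) / -2 = -160/-2 = 80
b(2) = (-272 + 4(80)) / -2 = 48/-2 = -24
b(1) = (80 + 4(-24)) / -2 = -16/-2 = 8

8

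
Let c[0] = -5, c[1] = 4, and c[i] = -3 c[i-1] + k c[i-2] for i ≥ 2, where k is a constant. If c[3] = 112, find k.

c[2] = -12 - 5k
c[3] = 36 + 19k
So 36 + 19k = 112, giving k = 4.

4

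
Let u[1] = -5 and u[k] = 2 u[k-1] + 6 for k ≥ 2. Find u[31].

1073741818

The fixed point is 6/(1 - 2) = -6, so u[k] + 6 = 2(u[k-1] + 6).
Hence u[k] = 1·2^{k-1} - 6.
u[31] = 1·2^{30} - 6 = 1·1073741824 - 6 = 1073741818.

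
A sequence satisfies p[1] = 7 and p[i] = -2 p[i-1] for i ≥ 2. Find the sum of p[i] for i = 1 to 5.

p[2] = -2(7) = -14
p[3] = -2(-14) = 28
p[4] = -2(28) = -56
p[5] = -2(-56) = 112
Sum = 7 + (-14) + 28 + (-56) + 112 = 77

77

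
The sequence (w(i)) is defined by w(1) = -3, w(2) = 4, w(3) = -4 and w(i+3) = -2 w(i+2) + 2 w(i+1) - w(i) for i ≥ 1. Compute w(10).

9139

w(4) = -2*(-4) + 2*4 - (-3) = 19
w(5) = -2*19 + 2*(-4) - 4 = -50
w(6) = -2*(-50) + 2*19 - (-4) = 142
w(7) = -2*142 + 2*(-50) - 19 = -403
w(8) = -2*(-403) + 2*142 - (-50) = 1140
w(9) = -2*1140 + 2*(-403) - 142 = -3228
w(10) = -2*(-3228) + 2*1140 - (-403) = 9139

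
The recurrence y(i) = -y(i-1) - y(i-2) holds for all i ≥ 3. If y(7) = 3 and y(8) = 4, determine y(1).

Rearranging, y(i-2) = -(y(i) + y(i-1)).
y(6) = -(4 + 3) = -7
y(5) = -(3 + (-7)) = 4
y(4) = -(-7 + 4) = 3
y(3) = -(4 + 3) = -7
y(2) = -(3 + (-7)) = 4
y(1) = -(-7 + 4) = 3

3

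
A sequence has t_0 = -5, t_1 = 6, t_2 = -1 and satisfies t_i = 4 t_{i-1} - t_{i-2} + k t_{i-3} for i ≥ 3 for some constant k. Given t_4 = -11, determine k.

-2

t_3 = -10 - 5k
t_4 = -39 - 14k
So -39 - 14k = -11, giving k = -2.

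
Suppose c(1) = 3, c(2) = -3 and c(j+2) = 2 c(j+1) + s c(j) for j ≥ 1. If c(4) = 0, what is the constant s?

c(3) = -6 + 3s
c(4) = -12 + 3s
So -12 + 3s = 0, giving s = 4.

4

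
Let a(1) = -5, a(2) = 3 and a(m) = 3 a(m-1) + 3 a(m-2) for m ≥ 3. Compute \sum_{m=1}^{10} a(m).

a(3) = 3·3 + 3·(-5) = -6
a(4) = 3·(-6) + 3·3 = -9
a(5) = 3·(-9) + 3·(-6) = -45
a(6) = 3·(-45) + 3·(-9) = -162
a(7) = 3·(-162) + 3·(-45) = -621
a(8) = 3·(-621) + 3·(-162) = -2349
a(9) = 3·(-2349) + 3·(-621) = -8910
a(10) = 3·(-8910) + 3·(-2349) = -33777
Sum = (-5) + 3 + (-6) + (-9) + (-45) + (-162) + (-621) + (-2349) + (-8910) + (-33777) = -45881

-45881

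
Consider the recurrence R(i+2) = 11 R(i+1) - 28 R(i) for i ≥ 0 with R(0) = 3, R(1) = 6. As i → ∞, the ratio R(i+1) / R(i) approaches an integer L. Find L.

7

The characteristic equation is r^2 - 11r + 28 = 0, which factors as (r - 7)(r - 4) = 0.
So the roots are 7 and 4. Since |7| > |4| and the coefficient of 7^i is non-zero, the ratio tends to 7.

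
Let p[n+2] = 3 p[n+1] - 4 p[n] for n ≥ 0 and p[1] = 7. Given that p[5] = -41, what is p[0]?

-3

Let p[0] = z.
p[2] = 21 - 4z
p[3] = 35 - 12z
p[4] = 21 - 20z
p[5] = -77 - 12z
So -77 - 12z = -41, giving z = -3.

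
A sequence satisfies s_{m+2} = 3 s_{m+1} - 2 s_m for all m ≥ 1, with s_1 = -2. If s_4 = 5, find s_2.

Let s_2 = z.
s_3 = 4 + 3z
s_4 = 12 + 7z
So 12 + 7z = 5, giving z = -1.

-1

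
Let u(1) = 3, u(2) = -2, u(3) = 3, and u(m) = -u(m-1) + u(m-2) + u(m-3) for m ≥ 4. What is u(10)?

u(4) = -3 + (-2) + 3 = -2
u(5) = -(-2) + 3 + (-2) = 3
u(6) = -3 + (-2) + 3 = -2
u(7) = -(-2) + 3 + (-2) = 3
u(8) = -3 + (-2) + 3 = -2
u(9) = -(-2) + 3 + (-2) = 3
u(10) = -3 + (-2) + 3 = -2

-2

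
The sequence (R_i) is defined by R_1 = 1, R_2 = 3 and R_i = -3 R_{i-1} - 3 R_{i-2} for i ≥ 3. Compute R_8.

R_3 = -3(3) - 3(1) = -12
R_4 = -3(-12) - 3(3) = 27
R_5 = -3(27) - 3(-12) = -45
R_6 = -3(-45) - 3(27) = 54
R_7 = -3(54) - 3(-45) = -27
R_8 = -3(-27) - 3(54) = -81

-81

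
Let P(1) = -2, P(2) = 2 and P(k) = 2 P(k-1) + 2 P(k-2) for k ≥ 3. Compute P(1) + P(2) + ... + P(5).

P(3) = 2·2 + 2·(-2) = 0
P(4) = 2·0 + 2·2 = 4
P(5) = 2·4 + 2·0 = 8
Sum = (-2) + 2 + 0 + 4 + 8 = 12

12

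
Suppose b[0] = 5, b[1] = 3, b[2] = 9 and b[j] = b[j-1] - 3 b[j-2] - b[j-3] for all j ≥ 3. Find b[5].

b[3] = 9 - 3(3) - 5 = -5
b[4] = (-5) - 3(9) - 3 = -35
b[5] = (-35) - 3(-5) - 9 = -29

-29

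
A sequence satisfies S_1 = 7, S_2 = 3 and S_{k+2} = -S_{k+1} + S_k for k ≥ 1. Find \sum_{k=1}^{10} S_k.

S_3 = -3 + 7 = 4
S_4 = -4 + 3 = -1
S_5 = -(-1) + 4 = 5
S_6 = -5 + (-1) = -6
S_7 = -(-6) + 5 = 11
S_8 = -11 + (-6) = -17
S_9 = -(-17) + 11 = 28
S_{10} = -28 + (-17) = -45
Sum = 7 + 3 + 4 + (-1) + 5 + (-6) + 11 + (-17) + 28 + (-45) = -11

-11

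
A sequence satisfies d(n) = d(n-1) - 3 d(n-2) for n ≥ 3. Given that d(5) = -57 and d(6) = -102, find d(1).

-7

Rearranging, d(n-2) = (d(n) - d(n-1)) / -3.
d(4) = (-102 - (-57)) / -3 = -45/-3 = 15
d(3) = (-57 - 15) / -3 = -72/-3 = 24
d(2) = (15 - 24) / -3 = -9/-3 = 3
d(1) = (24 - 3) / -3 = 21/-3 = -7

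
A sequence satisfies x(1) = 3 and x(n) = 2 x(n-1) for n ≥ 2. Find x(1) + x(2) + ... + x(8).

765

x(2) = 2·3 = 6
x(3) = 2·6 = 12
x(4) = 2·12 = 24
x(5) = 2·24 = 48
x(6) = 2·48 = 96
x(7) = 2·96 = 192
x(8) = 2·192 = 384
Sum = 3 + 6 + 12 + 24 + 48 + 96 + 192 + 384 = 765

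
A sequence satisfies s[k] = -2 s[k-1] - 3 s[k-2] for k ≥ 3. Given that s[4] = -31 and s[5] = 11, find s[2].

-1

Rearranging, s[k-2] = (s[k] + 2 s[k-1]) / -3.
s[3] = (11 + 2*(-31)) / -3 = -51/-3 = 17
s[2] = (-31 + 2*17) / -3 = 3/-3 = -1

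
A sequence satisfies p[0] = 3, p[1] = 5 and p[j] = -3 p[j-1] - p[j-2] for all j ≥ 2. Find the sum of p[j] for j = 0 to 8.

-4386

p[2] = -3(5) - 3 = -18
p[3] = -3(-18) - 5 = 49
p[4] = -3(49) - (-18) = -129
p[5] = -3(-129) - 49 = 338
p[6] = -3(338) - (-129) = -885
p[7] = -3(-885) - 338 = 2317
p[8] = -3(2317) - (-885) = -6066
Sum = 3 + 5 + (-18) + 49 + (-129) + 338 + (-885) + 2317 + (-6066) = -4386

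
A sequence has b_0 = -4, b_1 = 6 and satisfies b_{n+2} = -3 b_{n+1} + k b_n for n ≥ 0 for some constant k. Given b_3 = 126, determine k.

b_2 = -18 - 4k
b_3 = 54 + 18k
So 54 + 18k = 126, giving k = 4.

4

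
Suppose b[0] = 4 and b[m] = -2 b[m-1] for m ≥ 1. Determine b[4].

64

b[1] = -2·4 = -8
b[2] = -2·(-8) = 16
b[3] = -2·16 = -32
b[4] = -2·(-32) = 64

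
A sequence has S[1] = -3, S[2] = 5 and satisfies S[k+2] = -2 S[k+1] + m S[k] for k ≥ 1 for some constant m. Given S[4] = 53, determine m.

3

S[3] = -10 - 3m
S[4] = 20 + 11m
So 20 + 11m = 53, giving m = 3.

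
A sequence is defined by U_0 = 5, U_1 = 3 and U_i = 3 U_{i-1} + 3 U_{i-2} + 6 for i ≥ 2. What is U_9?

321585

U_2 = 3*3 + 3*5 + 6 = 30
U_3 = 3*30 + 3*3 + 6 = 105
U_4 = 3*105 + 3*30 + 6 = 411
U_5 = 3*411 + 3*105 + 6 = 1554
U_6 = 3*1554 + 3*411 + 6 = 5901
U_7 = 3*5901 + 3*1554 + 6 = 22371
U_8 = 3*22371 + 3*5901 + 6 = 84822
U_9 = 3*84822 + 3*22371 + 6 = 321585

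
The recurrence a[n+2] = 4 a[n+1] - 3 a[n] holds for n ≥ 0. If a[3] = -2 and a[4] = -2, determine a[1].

Rearranging, a[n-2] = (a[n] - 4 a[n-1]) / -3.
a[2] = (-2 - 4(-2)) / -3 = 6/-3 = -2
a[1] = (-2 - 4(-2)) / -3 = 6/-3 = -2

-2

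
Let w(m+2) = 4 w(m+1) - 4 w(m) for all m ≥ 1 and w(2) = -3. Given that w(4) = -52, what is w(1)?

Let w(1) = z.
w(3) = -12 - 4z
w(4) = -36 - 16z
So -36 - 16z = -52, giving z = 1.

1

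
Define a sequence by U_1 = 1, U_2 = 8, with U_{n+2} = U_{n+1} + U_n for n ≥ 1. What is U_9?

U_3 = 8 + 1 = 9
U_4 = 9 + 8 = 17
U_5 = 17 + 9 = 26
U_6 = 26 + 17 = 43
U_7 = 43 + 26 = 69
U_8 = 69 + 43 = 112
U_9 = 112 + 69 = 181

181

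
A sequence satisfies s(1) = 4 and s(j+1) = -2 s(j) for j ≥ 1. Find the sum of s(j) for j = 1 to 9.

s(2) = -2*4 = -8
s(3) = -2*(-8) = 16
s(4) = -2*16 = -32
s(5) = -2*(-32) = 64
s(6) = -2*64 = -128
s(7) = -2*(-128) = 256
s(8) = -2*256 = -512
s(9) = -2*(-512) = 1024
Sum = 4 + (-8) + 16 + (-32) + 64 + (-128) + 256 + (-512) + 1024 = 684

684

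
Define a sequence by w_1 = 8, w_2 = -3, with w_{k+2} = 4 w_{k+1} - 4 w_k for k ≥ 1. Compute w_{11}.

w_3 = 4(-3) - 4(8) = -44
w_4 = 4(-44) - 4(-3) = -164
w_5 = 4(-164) - 4(-44) = -480
w_6 = 4(-480) - 4(-164) = -1264
w_7 = 4(-1264) - 4(-480) = -3136
w_8 = 4(-3136) - 4(-1264) = -7488
w_9 = 4(-7488) - 4(-3136) = -17408
w_{10} = 4(-17408) - 4(-7488) = -39680
w_{11} = 4(-39680) - 4(-17408) = -89088

-89088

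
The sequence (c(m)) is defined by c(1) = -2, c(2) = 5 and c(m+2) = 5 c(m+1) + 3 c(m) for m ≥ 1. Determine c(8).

103325

c(3) = 5(5) + 3(-2) = 19
c(4) = 5(19) + 3(5) = 110
c(5) = 5(110) + 3(19) = 607
c(6) = 5(607) + 3(110) = 3365
c(7) = 5(3365) + 3(607) = 18646
c(8) = 5(18646) + 3(3365) = 103325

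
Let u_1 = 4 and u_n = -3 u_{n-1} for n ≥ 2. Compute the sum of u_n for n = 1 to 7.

u_2 = -3·4 = -12
u_3 = -3·(-12) = 36
u_4 = -3·36 = -108
u_5 = -3·(-108) = 324
u_6 = -3·324 = -972
u_7 = -3·(-972) = 2916
Sum = 4 + (-12) + 36 + (-108) + 324 + (-972) + 2916 = 2188

2188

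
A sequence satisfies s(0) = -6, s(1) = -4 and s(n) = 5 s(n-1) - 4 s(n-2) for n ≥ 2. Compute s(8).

s(2) = 5·(-4) - 4·(-6) = 4
s(3) = 5·4 - 4·(-4) = 36
s(4) = 5·36 - 4·4 = 164
s(5) = 5·164 - 4·36 = 676
s(6) = 5·676 - 4·164 = 2724
s(7) = 5·2724 - 4·676 = 10916
s(8) = 5·10916 - 4·2724 = 43684

43684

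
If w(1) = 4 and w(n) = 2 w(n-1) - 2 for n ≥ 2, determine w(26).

67108866

The fixed point is -2/(1 - 2) = 2, so w(n) - 2 = 2(w(n-1) - 2).
Hence w(n) = 2·2^{n-1} + 2.
w(26) = 2·2^{25} + 2 = 2·33554432 + 2 = 67108866.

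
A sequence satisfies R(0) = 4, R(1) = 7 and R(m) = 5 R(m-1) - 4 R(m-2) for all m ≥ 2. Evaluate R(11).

4194307

R(2) = 5·7 - 4·4 = 19
R(3) = 5·19 - 4·7 = 67
R(4) = 5·67 - 4·19 = 259
R(5) = 5·259 - 4·67 = 1027
R(6) = 5·1027 - 4·259 = 4099
R(7) = 5·4099 - 4·1027 = 16387
R(8) = 5·16387 - 4·4099 = 65539
R(9) = 5·65539 - 4·16387 = 262147
R(10) = 5·262147 - 4·65539 = 1048579
R(11) = 5·1048579 - 4·262147 = 4194307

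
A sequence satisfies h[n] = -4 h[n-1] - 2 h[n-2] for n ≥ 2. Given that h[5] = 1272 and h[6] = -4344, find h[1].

6

Rearranging, h[n-2] = (h[n] + 4 h[n-1]) / -2.
h[4] = (-4344 + 4(1272)) / -2 = 744/-2 = -372
h[3] = (1272 + 4(-372)) / -2 = -216/-2 = 108
h[2] = (-372 + 4(108)) / -2 = 60/-2 = -30
h[1] = (108 + 4(-30)) / -2 = -12/-2 = 6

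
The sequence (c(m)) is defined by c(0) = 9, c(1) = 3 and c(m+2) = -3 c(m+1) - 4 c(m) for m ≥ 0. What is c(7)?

-1893

c(2) = -3*3 - 4*9 = -45
c(3) = -3*(-45) - 4*3 = 123
c(4) = -3*123 - 4*(-45) = -189
c(5) = -3*(-189) - 4*123 = 75
c(6) = -3*75 - 4*(-189) = 531
c(7) = -3*531 - 4*75 = -1893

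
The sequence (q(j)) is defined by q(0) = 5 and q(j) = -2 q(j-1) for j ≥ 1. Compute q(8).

1280

q(1) = -2·5 = -10
q(2) = -2·(-10) = 20
q(3) = -2·20 = -40
q(4) = -2·(-40) = 80
q(5) = -2·80 = -160
q(6) = -2·(-160) = 320
q(7) = -2·320 = -640
q(8) = -2·(-640) = 1280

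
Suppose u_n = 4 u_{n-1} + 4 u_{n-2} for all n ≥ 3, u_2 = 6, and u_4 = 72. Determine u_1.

-3

Let u_1 = w.
u_3 = 24 + 4w
u_4 = 120 + 16w
So 120 + 16w = 72, giving w = -3.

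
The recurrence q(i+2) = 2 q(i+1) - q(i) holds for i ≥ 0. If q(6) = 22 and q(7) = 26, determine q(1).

2

Rearranging, q(i-2) = -(q(i) - 2 q(i-1)).
q(5) = -(26 - 2·22) = 18
q(4) = -(22 - 2·18) = 14
q(3) = -(18 - 2·14) = 10
q(2) = -(14 - 2·10) = 6
q(1) = -(10 - 2·6) = 2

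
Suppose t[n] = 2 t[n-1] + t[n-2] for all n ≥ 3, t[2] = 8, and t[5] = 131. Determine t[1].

Let t[1] = y.
t[3] = 16 + y
t[4] = 40 + 2y
t[5] = 96 + 5y
So 96 + 5y = 131, giving y = 7.

7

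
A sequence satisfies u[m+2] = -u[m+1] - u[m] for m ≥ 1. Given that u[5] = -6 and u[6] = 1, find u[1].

5

Rearranging, u[m-2] = -(u[m] + u[m-1]).
u[4] = -(1 + (-6)) = 5
u[3] = -(-6 + 5) = 1
u[2] = -(5 + 1) = -6
u[1] = -(1 + (-6)) = 5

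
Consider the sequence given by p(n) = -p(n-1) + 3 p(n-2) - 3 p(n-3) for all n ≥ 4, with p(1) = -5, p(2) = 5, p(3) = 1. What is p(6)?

p(4) = -1 + 3*5 - 3*(-5) = 29
p(5) = -29 + 3*1 - 3*5 = -41
p(6) = -(-41) + 3*29 - 3*1 = 125

125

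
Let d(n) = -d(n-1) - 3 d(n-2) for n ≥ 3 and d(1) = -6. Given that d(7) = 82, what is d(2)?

Let d(2) = z.
d(3) = 18 - z
d(4) = -18 - 2z
d(5) = -36 + 5z
d(6) = 90 + z
d(7) = 18 - 16z
So 18 - 16z = 82, giving z = -4.

-4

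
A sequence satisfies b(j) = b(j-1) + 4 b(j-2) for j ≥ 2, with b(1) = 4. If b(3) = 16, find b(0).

-1

Let b(0) = x.
b(2) = 4 + 4x
b(3) = 20 + 4x
So 20 + 4x = 16, giving x = -1.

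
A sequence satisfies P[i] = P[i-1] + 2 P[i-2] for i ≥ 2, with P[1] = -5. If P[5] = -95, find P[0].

Let P[0] = v.
P[2] = -5 + 2v
P[3] = -15 + 2v
P[4] = -25 + 6v
P[5] = -55 + 10v
So -55 + 10v = -95, giving v = -4.

-4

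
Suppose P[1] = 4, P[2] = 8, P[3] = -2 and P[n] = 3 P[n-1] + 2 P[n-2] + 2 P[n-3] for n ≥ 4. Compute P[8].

3166

P[4] = 3·(-2) + 2·8 + 2·4 = 18
P[5] = 3·18 + 2·(-2) + 2·8 = 66
P[6] = 3·66 + 2·18 + 2·(-2) = 230
P[7] = 3·230 + 2·66 + 2·18 = 858
P[8] = 3·858 + 2·230 + 2·66 = 3166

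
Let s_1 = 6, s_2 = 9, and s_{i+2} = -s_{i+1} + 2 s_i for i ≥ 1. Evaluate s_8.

135

s_3 = -9 + 2*6 = 3
s_4 = -3 + 2*9 = 15
s_5 = -15 + 2*3 = -9
s_6 = -(-9) + 2*15 = 39
s_7 = -39 + 2*(-9) = -57
s_8 = -(-57) + 2*39 = 135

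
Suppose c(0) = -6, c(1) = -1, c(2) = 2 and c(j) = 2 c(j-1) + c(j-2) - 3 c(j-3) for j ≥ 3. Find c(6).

202

c(3) = 2(2) + (-1) - 3(-6) = 21
c(4) = 2(21) + 2 - 3(-1) = 47
c(5) = 2(47) + 21 - 3(2) = 109
c(6) = 2(109) + 47 - 3(21) = 202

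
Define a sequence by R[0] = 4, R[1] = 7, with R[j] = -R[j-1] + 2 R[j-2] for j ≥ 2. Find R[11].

R[2] = -7 + 2·4 = 1
R[3] = -1 + 2·7 = 13
R[4] = -13 + 2·1 = -11
R[5] = -(-11) + 2·13 = 37
R[6] = -37 + 2·(-11) = -59
R[7] = -(-59) + 2·37 = 133
R[8] = -133 + 2·(-59) = -251
R[9] = -(-251) + 2·133 = 517
R[10] = -517 + 2·(-251) = -1019
R[11] = -(-1019) + 2·517 = 2053

2053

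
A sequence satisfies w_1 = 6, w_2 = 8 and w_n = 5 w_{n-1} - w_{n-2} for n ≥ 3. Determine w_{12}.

44980342

w_3 = 5(8) - 6 = 34
w_4 = 5(34) - 8 = 162
w_5 = 5(162) - 34 = 776
w_6 = 5(776) - 162 = 3718
w_7 = 5(3718) - 776 = 17814
w_8 = 5(17814) - 3718 = 85352
w_9 = 5(85352) - 17814 = 408946
w_{10} = 5(408946) - 85352 = 1959378
w_{11} = 5(1959378) - 408946 = 9387944
w_{12} = 5(9387944) - 1959378 = 44980342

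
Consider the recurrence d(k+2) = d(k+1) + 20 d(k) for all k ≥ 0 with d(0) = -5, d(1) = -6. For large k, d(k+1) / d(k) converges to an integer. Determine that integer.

The characteristic equation is r^2 - r - 20 = 0, which factors as (r - 5)(r + 4) = 0.
So the roots are 5 and -4. Since |5| > |-4| and the coefficient of 5^k is non-zero, the ratio tends to 5.

5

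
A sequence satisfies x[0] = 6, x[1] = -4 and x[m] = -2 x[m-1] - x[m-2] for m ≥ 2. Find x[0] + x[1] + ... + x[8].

x[2] = -2(-4) - 6 = 2
x[3] = -2(2) - (-4) = 0
x[4] = -2(0) - 2 = -2
x[5] = -2(-2) - 0 = 4
x[6] = -2(4) - (-2) = -6
x[7] = -2(-6) - 4 = 8
x[8] = -2(8) - (-6) = -10
Sum = 6 + (-4) + 2 + 0 + (-2) + 4 + (-6) + 8 + (-10) = -2

-2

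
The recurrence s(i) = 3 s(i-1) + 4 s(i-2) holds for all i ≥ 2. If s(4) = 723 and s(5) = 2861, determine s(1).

Rearranging, s(i-2) = (s(i) - 3 s(i-1)) / 4.
s(3) = (2861 - 3*723) / 4 = 692/4 = 173
s(2) = (723 - 3*173) / 4 = 204/4 = 51
s(1) = (173 - 3*51) / 4 = 20/4 = 5

5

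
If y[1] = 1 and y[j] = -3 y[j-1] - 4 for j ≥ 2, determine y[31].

The fixed point is -4/(1 + 3) = -1, so y[j] + 1 = -3(y[j-1] + 1).
Hence y[j] = 2·(-3)^{j-1} - 1.
y[31] = 2·(-3)^{30} - 1 = 2·205891132094649 - 1 = 411782264189297.

411782264189297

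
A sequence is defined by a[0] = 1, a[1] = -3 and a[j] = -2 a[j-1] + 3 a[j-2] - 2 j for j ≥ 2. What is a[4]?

57

a[2] = -2*(-3) + 3*1 - 4 = 5
a[3] = -2*5 + 3*(-3) - 6 = -25
a[4] = -2*(-25) + 3*5 - 8 = 57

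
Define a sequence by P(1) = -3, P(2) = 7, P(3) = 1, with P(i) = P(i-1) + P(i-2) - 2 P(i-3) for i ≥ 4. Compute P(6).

P(4) = 1 + 7 - 2·(-3) = 14
P(5) = 14 + 1 - 2·7 = 1
P(6) = 1 + 14 - 2·1 = 13

13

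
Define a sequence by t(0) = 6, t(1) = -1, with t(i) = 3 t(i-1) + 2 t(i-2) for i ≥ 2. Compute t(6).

1173

t(2) = 3·(-1) + 2·6 = 9
t(3) = 3·9 + 2·(-1) = 25
t(4) = 3·25 + 2·9 = 93
t(5) = 3·93 + 2·25 = 329
t(6) = 3·329 + 2·93 = 1173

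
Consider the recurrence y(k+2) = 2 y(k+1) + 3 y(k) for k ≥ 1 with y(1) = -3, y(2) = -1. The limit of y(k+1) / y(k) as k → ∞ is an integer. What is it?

The characteristic equation is r^2 - 2r - 3 = 0, which factors as (r - 3)(r + 1) = 0.
So the roots are 3 and -1. Since |3| > |-1| and the coefficient of 3^k is non-zero, the ratio tends to 3.

3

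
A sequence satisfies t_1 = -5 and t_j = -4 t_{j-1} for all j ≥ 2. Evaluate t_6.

5120

t_2 = -4(-5) = 20
t_3 = -4(20) = -80
t_4 = -4(-80) = 320
t_5 = -4(320) = -1280
t_6 = -4(-1280) = 5120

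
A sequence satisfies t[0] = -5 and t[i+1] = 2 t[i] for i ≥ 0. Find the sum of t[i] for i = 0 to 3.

-75

t[1] = 2·(-5) = -10
t[2] = 2·(-10) = -20
t[3] = 2·(-20) = -40
Sum = (-5) + (-10) + (-20) + (-40) = -75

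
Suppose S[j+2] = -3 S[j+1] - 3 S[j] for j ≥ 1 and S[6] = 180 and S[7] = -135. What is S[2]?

5

Rearranging, S[j-2] = (S[j] + 3 S[j-1]) / -3.
S[5] = (-135 + 3·180) / -3 = 405/-3 = -135
S[4] = (180 + 3·(-135)) / -3 = -225/-3 = 75
S[3] = (-135 + 3·75) / -3 = 90/-3 = -30
S[2] = (75 + 3·(-30)) / -3 = -15/-3 = 5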